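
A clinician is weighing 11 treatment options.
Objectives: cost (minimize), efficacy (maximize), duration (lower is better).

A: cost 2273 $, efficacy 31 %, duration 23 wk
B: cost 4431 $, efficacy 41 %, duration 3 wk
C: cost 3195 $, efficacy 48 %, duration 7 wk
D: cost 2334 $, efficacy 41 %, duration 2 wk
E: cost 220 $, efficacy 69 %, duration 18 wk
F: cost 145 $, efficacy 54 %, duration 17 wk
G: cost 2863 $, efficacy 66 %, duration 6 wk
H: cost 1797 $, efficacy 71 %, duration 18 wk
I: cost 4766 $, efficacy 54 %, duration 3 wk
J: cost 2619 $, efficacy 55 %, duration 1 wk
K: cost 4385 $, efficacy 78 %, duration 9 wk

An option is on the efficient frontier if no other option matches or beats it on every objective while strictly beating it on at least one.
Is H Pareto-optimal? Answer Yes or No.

Yes

A: worse on cost (2273 vs 1797).
B: worse on cost (4431 vs 1797).
C: worse on cost (3195 vs 1797).
D: worse on cost (2334 vs 1797).
E: worse on efficacy (69 vs 71).
F: worse on efficacy (54 vs 71).
G: worse on cost (2863 vs 1797).
I: worse on cost (4766 vs 1797).
J: worse on cost (2619 vs 1797).
K: worse on cost (4385 vs 1797).
No option is at least as good as H on every objective and strictly better on one.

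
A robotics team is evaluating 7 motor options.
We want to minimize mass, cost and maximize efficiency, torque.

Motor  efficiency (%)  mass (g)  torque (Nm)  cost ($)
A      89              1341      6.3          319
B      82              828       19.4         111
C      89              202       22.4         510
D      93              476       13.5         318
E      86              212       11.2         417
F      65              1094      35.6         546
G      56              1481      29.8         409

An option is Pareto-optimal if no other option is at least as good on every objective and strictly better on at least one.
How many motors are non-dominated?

A: dominated by D (efficiency 93≥89, mass 476≤1341, torque 13.5≥6.3, cost 318≤319).
B: not dominated (best cost).
C: not dominated (best mass).
D: not dominated (best efficiency).
E: not dominated.
F: not dominated (best torque).
G: not dominated.
Pareto-optimal: B, C, D, E, F, G → 6.

6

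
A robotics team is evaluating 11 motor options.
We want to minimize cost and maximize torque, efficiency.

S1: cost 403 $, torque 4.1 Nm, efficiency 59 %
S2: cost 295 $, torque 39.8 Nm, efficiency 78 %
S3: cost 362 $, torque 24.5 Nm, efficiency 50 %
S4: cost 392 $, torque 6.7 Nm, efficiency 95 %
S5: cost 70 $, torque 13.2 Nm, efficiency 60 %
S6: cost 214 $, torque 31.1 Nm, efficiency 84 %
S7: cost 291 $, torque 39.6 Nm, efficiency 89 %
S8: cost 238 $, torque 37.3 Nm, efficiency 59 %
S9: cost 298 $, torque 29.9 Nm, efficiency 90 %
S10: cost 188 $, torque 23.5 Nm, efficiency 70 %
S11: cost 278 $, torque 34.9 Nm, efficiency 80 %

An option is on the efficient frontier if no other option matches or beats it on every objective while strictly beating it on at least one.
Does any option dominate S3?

Yes

S2 vs S3: cost 295≤362, torque 39.8≥24.5, efficiency 78≥50 — S2 is at least as good on every objective and strictly better on at least one, so S2 dominates S3.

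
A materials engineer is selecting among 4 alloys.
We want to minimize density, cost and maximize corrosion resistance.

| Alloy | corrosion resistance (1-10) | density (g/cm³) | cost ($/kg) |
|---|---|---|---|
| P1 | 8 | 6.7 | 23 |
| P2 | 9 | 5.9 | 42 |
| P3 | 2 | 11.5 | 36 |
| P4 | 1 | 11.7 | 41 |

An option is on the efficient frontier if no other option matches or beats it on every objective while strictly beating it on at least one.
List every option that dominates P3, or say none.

P1: corrosion resistance 8≥2, density 6.7≤11.5, cost 23≤36 — dominates P3.
Others (P2, P4) are each worse than P3 on at least one objective.

P1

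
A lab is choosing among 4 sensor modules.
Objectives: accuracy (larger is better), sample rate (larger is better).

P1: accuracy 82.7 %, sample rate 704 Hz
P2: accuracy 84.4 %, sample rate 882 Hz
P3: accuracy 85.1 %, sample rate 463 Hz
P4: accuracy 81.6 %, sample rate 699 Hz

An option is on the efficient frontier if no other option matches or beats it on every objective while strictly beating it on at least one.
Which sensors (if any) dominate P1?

P2: accuracy 84.4≥82.7, sample rate 882≥704 — dominates P1.
Others (P3, P4) are each worse than P1 on at least one objective.

P2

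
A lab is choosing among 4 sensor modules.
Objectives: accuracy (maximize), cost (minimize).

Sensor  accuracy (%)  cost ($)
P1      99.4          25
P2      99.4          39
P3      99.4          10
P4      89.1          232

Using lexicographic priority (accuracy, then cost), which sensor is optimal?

P3

First maximize accuracy: best is 99.4, kept {P1, P2, P3}.
Then minimize cost: best is 10, kept {P3}.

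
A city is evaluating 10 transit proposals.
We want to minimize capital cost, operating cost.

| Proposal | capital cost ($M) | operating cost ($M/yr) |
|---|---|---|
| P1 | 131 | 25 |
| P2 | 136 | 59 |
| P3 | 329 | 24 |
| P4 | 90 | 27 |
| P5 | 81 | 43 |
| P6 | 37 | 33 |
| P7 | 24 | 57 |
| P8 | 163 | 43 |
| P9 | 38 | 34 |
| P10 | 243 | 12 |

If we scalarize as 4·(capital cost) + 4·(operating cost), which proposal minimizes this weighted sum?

P6

P1: 4·131 + 4·25 = 624
P2: 4·136 + 4·59 = 780
P3: 4·329 + 4·24 = 1412
P4: 4·90 + 4·27 = 468
P5: 4·81 + 4·43 = 496
P6: 4·37 + 4·33 = 280
P7: 4·24 + 4·57 = 324
P8: 4·163 + 4·43 = 824
P9: 4·38 + 4·34 = 288
P10: 4·243 + 4·12 = 1020
Lowest: P6 at 280.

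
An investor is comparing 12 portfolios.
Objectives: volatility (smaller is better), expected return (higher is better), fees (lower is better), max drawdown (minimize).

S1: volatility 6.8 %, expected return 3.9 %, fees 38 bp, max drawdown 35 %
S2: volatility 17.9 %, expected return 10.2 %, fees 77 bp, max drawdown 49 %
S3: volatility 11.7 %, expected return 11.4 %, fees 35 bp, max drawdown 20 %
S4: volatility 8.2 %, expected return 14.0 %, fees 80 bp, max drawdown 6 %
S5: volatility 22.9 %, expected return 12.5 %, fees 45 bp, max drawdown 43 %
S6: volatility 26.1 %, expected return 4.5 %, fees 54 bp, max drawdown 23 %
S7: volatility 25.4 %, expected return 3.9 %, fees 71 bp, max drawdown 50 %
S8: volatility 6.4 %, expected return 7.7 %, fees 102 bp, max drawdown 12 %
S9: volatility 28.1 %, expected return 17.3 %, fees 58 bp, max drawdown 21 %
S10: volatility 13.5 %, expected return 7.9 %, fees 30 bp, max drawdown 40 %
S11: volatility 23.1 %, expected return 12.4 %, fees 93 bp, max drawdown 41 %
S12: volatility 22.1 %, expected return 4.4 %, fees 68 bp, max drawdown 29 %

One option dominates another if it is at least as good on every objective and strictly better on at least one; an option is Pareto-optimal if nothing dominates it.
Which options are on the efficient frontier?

S1: not dominated.
S2: dominated by S3 (volatility 11.7≤17.9, expected return 11.4≥10.2, fees 35≤77, max drawdown 20≤49).
S3: not dominated.
S4: not dominated (best max drawdown).
S5: not dominated.
S6: dominated by S3 (volatility 11.7≤26.1, expected return 11.4≥4.5, fees 35≤54, max drawdown 20≤23).
S7: dominated by S1 (volatility 6.8≤25.4, expected return 3.9≥3.9, fees 38≤71, max drawdown 35≤50).
S8: not dominated (best volatility).
S9: not dominated (best expected return).
S10: not dominated (best fees).
S11: dominated by S4 (volatility 8.2≤23.1, expected return 14.0≥12.4, fees 80≤93, max drawdown 6≤41).
S12: dominated by S3 (volatility 11.7≤22.1, expected return 11.4≥4.4, fees 35≤68, max drawdown 20≤29).

S1, S3, S4, S5, S8, S9, S10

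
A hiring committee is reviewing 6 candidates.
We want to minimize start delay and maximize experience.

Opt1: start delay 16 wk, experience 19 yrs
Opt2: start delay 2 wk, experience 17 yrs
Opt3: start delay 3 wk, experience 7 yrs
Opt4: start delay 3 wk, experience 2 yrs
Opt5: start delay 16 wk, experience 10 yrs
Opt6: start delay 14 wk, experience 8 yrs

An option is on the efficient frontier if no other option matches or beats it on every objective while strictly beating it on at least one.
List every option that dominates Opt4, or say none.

Opt2, Opt3

Opt2: start delay 2≤3, experience 17≥2 — dominates Opt4.
Opt3: start delay 3≤3, experience 7≥2 — dominates Opt4.
Others (Opt1, Opt5, Opt6) are each worse than Opt4 on at least one objective.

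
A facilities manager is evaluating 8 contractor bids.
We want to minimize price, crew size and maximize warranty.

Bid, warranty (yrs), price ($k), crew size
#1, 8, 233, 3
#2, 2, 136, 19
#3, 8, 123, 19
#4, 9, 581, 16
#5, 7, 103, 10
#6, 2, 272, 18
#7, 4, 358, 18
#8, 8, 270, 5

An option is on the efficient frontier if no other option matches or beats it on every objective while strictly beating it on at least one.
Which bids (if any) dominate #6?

#1: warranty 8≥2, price 233≤272, crew size 3≤18 — dominates #6.
#5: warranty 7≥2, price 103≤272, crew size 10≤18 — dominates #6.
#8: warranty 8≥2, price 270≤272, crew size 5≤18 — dominates #6.
Others (#2, #3, #4, #7) are each worse than #6 on at least one objective.

#1, #5, #8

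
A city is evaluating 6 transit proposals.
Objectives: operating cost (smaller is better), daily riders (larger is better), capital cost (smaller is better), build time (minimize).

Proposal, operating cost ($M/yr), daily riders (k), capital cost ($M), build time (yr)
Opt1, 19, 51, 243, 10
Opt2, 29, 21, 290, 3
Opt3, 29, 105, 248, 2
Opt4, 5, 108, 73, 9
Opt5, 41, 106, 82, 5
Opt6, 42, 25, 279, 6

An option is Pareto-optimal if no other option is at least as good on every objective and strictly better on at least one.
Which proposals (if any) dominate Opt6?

Opt3, Opt5

Opt3: operating cost 29≤42, daily riders 105≥25, capital cost 248≤279, build time 2≤6 — dominates Opt6.
Opt5: operating cost 41≤42, daily riders 106≥25, capital cost 82≤279, build time 5≤6 — dominates Opt6.
Others (Opt1, Opt2, Opt4) are each worse than Opt6 on at least one objective.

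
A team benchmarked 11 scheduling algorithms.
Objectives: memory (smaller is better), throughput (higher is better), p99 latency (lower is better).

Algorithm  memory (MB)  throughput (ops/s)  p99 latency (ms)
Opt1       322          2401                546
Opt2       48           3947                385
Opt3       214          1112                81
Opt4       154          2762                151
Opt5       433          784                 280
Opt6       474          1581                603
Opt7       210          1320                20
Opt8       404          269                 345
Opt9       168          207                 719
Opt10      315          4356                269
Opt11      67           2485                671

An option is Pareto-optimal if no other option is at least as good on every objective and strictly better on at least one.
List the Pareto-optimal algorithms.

Opt2, Opt4, Opt7, Opt10

Opt1: dominated by Opt2 (memory 48≤322, throughput 3947≥2401, p99 latency 385≤546).
Opt2: not dominated (best memory).
Opt3: dominated by Opt7 (memory 210≤214, throughput 1320≥1112, p99 latency 20≤81).
Opt4: not dominated.
Opt5: dominated by Opt3 (memory 214≤433, throughput 1112≥784, p99 latency 81≤280).
Opt6: dominated by Opt1 (memory 322≤474, throughput 2401≥1581, p99 latency 546≤603).
Opt7: not dominated (best p99 latency).
Opt8: dominated by Opt3 (memory 214≤404, throughput 1112≥269, p99 latency 81≤345).
Opt9: dominated by Opt2 (memory 48≤168, throughput 3947≥207, p99 latency 385≤719).
Opt10: not dominated (best throughput).
Opt11: dominated by Opt2 (memory 48≤67, throughput 3947≥2485, p99 latency 385≤671).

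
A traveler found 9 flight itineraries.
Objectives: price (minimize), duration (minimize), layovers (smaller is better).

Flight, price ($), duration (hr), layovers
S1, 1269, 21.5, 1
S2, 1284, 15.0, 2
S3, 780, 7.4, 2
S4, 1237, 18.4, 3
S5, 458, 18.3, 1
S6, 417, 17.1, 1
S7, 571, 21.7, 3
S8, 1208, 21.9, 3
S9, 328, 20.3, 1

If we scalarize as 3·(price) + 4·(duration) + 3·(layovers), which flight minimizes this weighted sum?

S1: 3·1269 + 4·21.5 + 3·1 = 3896.0
S2: 3·1284 + 4·15.0 + 3·2 = 3918.0
S3: 3·780 + 4·7.4 + 3·2 = 2375.6
S4: 3·1237 + 4·18.4 + 3·3 = 3793.6
S5: 3·458 + 4·18.3 + 3·1 = 1450.2
S6: 3·417 + 4·17.1 + 3·1 = 1322.4
S7: 3·571 + 4·21.7 + 3·3 = 1808.8
S8: 3·1208 + 4·21.9 + 3·3 = 3720.6
S9: 3·328 + 4·20.3 + 3·1 = 1068.2
Lowest: S9 at 1068.2.

S9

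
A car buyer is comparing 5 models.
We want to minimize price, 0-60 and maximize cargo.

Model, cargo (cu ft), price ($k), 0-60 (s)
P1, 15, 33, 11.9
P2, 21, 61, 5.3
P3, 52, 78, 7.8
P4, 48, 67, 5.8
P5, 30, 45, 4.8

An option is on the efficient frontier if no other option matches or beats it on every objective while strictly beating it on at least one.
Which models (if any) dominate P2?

P5

P5: cargo 30≥21, price 45≤61, 0-60 4.8≤5.3 — dominates P2.
Others (P1, P3, P4) are each worse than P2 on at least one objective.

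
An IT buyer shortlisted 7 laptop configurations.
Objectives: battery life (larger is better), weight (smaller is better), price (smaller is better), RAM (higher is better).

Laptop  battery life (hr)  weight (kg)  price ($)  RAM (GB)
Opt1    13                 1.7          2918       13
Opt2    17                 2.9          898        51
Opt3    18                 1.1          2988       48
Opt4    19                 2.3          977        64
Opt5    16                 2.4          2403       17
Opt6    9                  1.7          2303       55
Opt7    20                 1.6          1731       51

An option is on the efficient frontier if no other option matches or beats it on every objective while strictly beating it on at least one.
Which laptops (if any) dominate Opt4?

Opt1: worse on battery life (13 vs 19).
Opt2: worse on battery life (17 vs 19).
Opt3: worse on battery life (18 vs 19).
Opt5: worse on battery life (16 vs 19).
Opt6: worse on battery life (9 vs 19).
Opt7: worse on price (1731 vs 977).
No option dominates Opt4.

none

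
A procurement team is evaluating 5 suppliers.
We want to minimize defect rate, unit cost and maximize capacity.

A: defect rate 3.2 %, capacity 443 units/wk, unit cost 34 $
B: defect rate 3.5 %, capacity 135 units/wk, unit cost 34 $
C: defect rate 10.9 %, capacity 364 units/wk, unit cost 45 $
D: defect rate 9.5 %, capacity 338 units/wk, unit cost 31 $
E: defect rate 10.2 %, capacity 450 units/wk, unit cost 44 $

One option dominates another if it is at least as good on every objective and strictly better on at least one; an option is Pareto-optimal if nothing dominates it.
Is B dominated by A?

Yes

A vs B: defect rate 3.2≤3.5, capacity 443≥135, unit cost 34≤34 — A is at least as good on every objective with at least one strict improvement.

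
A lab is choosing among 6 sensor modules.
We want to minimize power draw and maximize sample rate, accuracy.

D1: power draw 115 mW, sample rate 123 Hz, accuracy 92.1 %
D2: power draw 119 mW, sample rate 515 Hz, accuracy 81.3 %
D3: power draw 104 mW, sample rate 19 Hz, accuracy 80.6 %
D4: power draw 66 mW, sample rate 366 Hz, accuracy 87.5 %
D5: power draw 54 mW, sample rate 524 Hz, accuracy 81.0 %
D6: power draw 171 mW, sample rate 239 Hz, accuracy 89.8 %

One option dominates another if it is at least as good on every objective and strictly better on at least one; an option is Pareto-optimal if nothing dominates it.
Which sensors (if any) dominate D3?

D4: power draw 66≤104, sample rate 366≥19, accuracy 87.5≥80.6 — dominates D3.
D5: power draw 54≤104, sample rate 524≥19, accuracy 81.0≥80.6 — dominates D3.
Others (D1, D2, D6) are each worse than D3 on at least one objective.

D4, D5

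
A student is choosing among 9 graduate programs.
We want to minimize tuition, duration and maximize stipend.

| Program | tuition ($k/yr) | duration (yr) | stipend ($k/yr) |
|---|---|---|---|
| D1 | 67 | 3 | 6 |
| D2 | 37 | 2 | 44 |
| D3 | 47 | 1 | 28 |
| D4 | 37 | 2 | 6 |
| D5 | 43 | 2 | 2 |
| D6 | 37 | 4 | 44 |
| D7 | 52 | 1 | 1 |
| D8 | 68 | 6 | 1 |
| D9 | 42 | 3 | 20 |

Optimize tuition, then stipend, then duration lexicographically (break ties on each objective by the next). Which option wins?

First minimize tuition: best is 37, kept {D2, D4, D6}.
Then maximize stipend: best is 44, kept {D2, D6}.
Then minimize duration: best is 2, kept {D2}.

D2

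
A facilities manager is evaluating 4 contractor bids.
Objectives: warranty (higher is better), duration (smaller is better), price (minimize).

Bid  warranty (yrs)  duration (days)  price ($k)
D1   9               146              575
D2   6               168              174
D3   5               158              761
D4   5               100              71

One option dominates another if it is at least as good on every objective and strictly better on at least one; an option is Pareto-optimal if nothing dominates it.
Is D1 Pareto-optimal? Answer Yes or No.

D2: worse on warranty (6 vs 9).
D3: worse on warranty (5 vs 9).
D4: worse on warranty (5 vs 9).
No option is at least as good as D1 on every objective and strictly better on one.

Yes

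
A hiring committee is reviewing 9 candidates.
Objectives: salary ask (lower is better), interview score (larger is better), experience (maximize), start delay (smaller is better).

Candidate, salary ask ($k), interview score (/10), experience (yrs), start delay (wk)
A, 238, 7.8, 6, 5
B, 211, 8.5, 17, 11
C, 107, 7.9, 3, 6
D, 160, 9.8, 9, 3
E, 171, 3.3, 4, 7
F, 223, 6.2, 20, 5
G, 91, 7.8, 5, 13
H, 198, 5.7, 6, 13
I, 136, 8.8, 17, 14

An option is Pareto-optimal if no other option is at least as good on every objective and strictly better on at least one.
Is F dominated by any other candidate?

A: worse on salary ask (238 vs 223).
B: worse on experience (17 vs 20).
C: worse on experience (3 vs 20).
D: worse on experience (9 vs 20).
E: worse on interview score (3.3 vs 6.2).
G: worse on experience (5 vs 20).
H: worse on interview score (5.7 vs 6.2).
I: worse on experience (17 vs 20).
No option is at least as good as F on every objective and strictly better on one.

No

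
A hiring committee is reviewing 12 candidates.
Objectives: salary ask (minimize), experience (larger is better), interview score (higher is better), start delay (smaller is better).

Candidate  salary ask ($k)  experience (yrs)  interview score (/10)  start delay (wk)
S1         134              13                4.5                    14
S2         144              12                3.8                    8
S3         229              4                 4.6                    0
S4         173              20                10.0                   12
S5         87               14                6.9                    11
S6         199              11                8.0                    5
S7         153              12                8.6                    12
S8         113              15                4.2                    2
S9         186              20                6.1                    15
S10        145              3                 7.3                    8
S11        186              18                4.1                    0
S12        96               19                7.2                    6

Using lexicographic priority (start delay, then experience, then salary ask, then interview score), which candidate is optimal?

S11

First minimize start delay: best is 0, kept {S3, S11}.
Then maximize experience: best is 18, kept {S11}.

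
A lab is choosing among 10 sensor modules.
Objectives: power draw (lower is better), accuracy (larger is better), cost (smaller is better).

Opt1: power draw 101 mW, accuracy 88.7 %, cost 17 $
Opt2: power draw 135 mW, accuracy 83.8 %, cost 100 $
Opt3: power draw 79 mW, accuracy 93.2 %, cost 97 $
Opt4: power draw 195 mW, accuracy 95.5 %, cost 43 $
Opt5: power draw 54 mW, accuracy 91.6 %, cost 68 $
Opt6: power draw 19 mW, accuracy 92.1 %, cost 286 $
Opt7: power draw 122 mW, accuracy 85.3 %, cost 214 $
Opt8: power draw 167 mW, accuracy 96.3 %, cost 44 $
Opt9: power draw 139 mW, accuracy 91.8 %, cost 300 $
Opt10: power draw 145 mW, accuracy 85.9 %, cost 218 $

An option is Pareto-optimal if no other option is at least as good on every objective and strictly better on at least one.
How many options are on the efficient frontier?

6

Opt1: not dominated (best cost).
Opt2: dominated by Opt1 (power draw 101≤135, accuracy 88.7≥83.8, cost 17≤100).
Opt3: not dominated.
Opt4: not dominated.
Opt5: not dominated.
Opt6: not dominated (best power draw).
Opt7: dominated by Opt1 (power draw 101≤122, accuracy 88.7≥85.3, cost 17≤214).
Opt8: not dominated (best accuracy).
Opt9: dominated by Opt3 (power draw 79≤139, accuracy 93.2≥91.8, cost 97≤300).
Opt10: dominated by Opt1 (power draw 101≤145, accuracy 88.7≥85.9, cost 17≤218).
Pareto-optimal: Opt1, Opt3, Opt4, Opt5, Opt6, Opt8 → 6.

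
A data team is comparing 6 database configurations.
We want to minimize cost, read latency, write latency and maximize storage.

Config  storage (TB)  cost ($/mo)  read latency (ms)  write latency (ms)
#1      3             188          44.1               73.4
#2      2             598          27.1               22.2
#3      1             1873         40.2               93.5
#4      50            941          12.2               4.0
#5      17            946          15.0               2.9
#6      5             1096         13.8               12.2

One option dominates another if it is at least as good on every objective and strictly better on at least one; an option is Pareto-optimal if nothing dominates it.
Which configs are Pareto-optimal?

#1, #2, #4, #5

#1: not dominated (best cost).
#2: not dominated.
#3: dominated by #2 (storage 2≥1, cost 598≤1873, read latency 27.1≤40.2, write latency 22.2≤93.5).
#4: not dominated (best storage).
#5: not dominated (best write latency).
#6: dominated by #4 (storage 50≥5, cost 941≤1096, read latency 12.2≤13.8, write latency 4.0≤12.2).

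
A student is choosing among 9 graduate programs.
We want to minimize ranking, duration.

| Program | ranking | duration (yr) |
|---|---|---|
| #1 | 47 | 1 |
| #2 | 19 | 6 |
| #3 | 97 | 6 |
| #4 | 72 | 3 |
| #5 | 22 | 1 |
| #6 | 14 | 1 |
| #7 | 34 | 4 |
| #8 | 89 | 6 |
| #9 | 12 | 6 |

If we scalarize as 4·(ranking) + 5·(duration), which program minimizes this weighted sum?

#1: 4·47 + 5·1 = 193
#2: 4·19 + 5·6 = 106
#3: 4·97 + 5·6 = 418
#4: 4·72 + 5·3 = 303
#5: 4·22 + 5·1 = 93
#6: 4·14 + 5·1 = 61
#7: 4·34 + 5·4 = 156
#8: 4·89 + 5·6 = 386
#9: 4·12 + 5·6 = 78
Lowest: #6 at 61.

#6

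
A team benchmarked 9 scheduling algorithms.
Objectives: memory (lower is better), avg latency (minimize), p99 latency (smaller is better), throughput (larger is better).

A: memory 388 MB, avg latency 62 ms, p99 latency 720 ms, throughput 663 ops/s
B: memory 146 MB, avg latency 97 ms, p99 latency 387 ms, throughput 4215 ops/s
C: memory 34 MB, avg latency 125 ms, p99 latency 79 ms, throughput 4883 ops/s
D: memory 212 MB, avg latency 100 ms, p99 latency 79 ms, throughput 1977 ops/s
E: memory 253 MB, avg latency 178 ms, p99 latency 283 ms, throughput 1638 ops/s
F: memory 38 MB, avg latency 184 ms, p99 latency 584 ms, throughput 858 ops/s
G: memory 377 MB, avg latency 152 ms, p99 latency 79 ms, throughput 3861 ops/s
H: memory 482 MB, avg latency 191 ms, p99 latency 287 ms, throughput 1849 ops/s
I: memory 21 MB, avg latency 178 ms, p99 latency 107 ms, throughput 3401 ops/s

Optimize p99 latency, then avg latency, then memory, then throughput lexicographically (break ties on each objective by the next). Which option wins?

D

First minimize p99 latency: best is 79, kept {C, D, G}.
Then minimize avg latency: best is 100, kept {D}.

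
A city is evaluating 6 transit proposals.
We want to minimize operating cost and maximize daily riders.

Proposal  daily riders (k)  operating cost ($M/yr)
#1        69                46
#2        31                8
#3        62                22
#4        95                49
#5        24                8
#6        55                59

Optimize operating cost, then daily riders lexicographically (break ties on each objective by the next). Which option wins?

First minimize operating cost: best is 8, kept {#2, #5}.
Then maximize daily riders: best is 31, kept {#2}.

#2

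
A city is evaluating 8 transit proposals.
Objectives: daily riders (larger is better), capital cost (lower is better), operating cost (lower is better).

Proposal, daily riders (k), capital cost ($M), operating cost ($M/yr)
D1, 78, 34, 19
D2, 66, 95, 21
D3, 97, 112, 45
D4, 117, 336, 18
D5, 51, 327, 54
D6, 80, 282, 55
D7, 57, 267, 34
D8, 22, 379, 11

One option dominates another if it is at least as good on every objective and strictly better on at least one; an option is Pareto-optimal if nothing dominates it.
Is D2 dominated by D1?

D1 vs D2: daily riders 78≥66, capital cost 34≤95, operating cost 19≤21 — D1 is at least as good on every objective with at least one strict improvement.

Yes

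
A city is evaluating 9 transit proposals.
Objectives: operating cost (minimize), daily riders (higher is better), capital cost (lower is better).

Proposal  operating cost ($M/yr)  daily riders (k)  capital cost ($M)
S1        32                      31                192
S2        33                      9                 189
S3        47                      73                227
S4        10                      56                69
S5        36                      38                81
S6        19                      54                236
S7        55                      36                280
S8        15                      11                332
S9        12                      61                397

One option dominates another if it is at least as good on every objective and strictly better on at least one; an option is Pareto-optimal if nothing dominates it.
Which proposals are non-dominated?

S3, S4, S9

S1: dominated by S4 (operating cost 10≤32, daily riders 56≥31, capital cost 69≤192).
S2: dominated by S4 (operating cost 10≤33, daily riders 56≥9, capital cost 69≤189).
S3: not dominated (best daily riders).
S4: not dominated (best operating cost).
S5: dominated by S4 (operating cost 10≤36, daily riders 56≥38, capital cost 69≤81).
S6: dominated by S4 (operating cost 10≤19, daily riders 56≥54, capital cost 69≤236).
S7: dominated by S3 (operating cost 47≤55, daily riders 73≥36, capital cost 227≤280).
S8: dominated by S4 (operating cost 10≤15, daily riders 56≥11, capital cost 69≤332).
S9: not dominated.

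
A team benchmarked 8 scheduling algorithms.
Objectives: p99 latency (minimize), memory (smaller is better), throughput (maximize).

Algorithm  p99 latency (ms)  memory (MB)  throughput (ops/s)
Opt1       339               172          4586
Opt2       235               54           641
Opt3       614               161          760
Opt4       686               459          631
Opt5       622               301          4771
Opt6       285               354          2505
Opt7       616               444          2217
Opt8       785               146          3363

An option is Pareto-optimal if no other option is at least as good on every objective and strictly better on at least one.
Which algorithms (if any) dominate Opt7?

Opt1, Opt6

Opt1: p99 latency 339≤616, memory 172≤444, throughput 4586≥2217 — dominates Opt7.
Opt6: p99 latency 285≤616, memory 354≤444, throughput 2505≥2217 — dominates Opt7.
Others (Opt2, Opt3, Opt4, Opt5, Opt8) are each worse than Opt7 on at least one objective.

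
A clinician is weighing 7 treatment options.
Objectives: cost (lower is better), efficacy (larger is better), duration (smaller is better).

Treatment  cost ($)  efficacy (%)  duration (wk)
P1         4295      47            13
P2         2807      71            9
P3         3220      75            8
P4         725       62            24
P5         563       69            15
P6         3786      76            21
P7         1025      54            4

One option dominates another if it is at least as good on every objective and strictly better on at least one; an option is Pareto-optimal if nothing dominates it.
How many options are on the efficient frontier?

P1: dominated by P2 (cost 2807≤4295, efficacy 71≥47, duration 9≤13).
P2: not dominated.
P3: not dominated.
P4: dominated by P5 (cost 563≤725, efficacy 69≥62, duration 15≤24).
P5: not dominated (best cost).
P6: not dominated (best efficacy).
P7: not dominated (best duration).
Pareto-optimal: P2, P3, P5, P6, P7 → 5.

5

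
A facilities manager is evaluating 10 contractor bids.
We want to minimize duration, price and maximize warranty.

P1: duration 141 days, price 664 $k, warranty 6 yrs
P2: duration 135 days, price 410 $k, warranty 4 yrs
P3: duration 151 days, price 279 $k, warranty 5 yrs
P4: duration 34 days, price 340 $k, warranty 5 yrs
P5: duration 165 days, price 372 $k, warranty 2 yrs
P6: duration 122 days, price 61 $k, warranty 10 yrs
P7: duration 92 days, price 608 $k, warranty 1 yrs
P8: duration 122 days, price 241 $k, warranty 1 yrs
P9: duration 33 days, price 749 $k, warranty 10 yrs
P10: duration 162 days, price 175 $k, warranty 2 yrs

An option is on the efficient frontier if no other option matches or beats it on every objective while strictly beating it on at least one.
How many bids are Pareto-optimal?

3

P1: dominated by P6 (duration 122≤141, price 61≤664, warranty 10≥6).
P2: dominated by P4 (duration 34≤135, price 340≤410, warranty 5≥4).
P3: dominated by P6 (duration 122≤151, price 61≤279, warranty 10≥5).
P4: not dominated.
P5: dominated by P3 (duration 151≤165, price 279≤372, warranty 5≥2).
P6: not dominated (best price).
P7: dominated by P4 (duration 34≤92, price 340≤608, warranty 5≥1).
P8: dominated by P6 (duration 122≤122, price 61≤241, warranty 10≥1).
P9: not dominated (best duration).
P10: dominated by P6 (duration 122≤162, price 61≤175, warranty 10≥2).
Pareto-optimal: P4, P6, P9 → 3.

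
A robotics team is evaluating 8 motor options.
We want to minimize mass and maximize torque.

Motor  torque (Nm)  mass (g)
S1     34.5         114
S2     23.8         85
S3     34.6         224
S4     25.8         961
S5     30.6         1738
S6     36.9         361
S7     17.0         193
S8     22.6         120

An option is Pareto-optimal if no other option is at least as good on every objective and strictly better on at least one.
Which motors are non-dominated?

S1: not dominated.
S2: not dominated (best mass).
S3: not dominated.
S4: dominated by S1 (torque 34.5≥25.8, mass 114≤961).
S5: dominated by S1 (torque 34.5≥30.6, mass 114≤1738).
S6: not dominated (best torque).
S7: dominated by S1 (torque 34.5≥17.0, mass 114≤193).
S8: dominated by S1 (torque 34.5≥22.6, mass 114≤120).

S1, S2, S3, S6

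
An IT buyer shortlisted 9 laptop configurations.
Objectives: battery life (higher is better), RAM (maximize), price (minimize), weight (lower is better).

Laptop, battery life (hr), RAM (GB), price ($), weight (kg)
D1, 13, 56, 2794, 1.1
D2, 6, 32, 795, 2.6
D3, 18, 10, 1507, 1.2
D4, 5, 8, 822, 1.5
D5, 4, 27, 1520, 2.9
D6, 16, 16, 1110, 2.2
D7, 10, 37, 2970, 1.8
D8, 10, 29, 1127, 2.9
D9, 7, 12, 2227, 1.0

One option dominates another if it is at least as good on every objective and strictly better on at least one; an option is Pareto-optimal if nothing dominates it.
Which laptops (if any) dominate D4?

none

D1: worse on price (2794 vs 822).
D2: worse on weight (2.6 vs 1.5).
D3: worse on price (1507 vs 822).
D5: worse on battery life (4 vs 5).
D6: worse on price (1110 vs 822).
D7: worse on price (2970 vs 822).
D8: worse on price (1127 vs 822).
D9: worse on price (2227 vs 822).
No option dominates D4.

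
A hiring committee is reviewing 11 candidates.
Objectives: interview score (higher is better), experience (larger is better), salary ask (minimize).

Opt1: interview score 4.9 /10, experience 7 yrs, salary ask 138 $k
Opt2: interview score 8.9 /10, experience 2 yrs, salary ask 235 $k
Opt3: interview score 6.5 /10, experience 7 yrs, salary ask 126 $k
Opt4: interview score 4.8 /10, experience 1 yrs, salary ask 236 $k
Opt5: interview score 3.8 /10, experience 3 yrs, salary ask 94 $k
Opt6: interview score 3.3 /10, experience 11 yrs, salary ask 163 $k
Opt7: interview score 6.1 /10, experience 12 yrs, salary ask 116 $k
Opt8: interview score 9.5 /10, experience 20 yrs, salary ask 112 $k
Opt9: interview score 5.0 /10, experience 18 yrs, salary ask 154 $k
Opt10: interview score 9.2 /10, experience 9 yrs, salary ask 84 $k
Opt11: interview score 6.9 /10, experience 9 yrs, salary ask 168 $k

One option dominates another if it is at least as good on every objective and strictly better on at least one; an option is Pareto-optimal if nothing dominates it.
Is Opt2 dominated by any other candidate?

Opt8 vs Opt2: interview score 9.5≥8.9, experience 20≥2, salary ask 112≤235 — Opt8 is at least as good on every objective and strictly better on at least one, so Opt8 dominates Opt2.

Yes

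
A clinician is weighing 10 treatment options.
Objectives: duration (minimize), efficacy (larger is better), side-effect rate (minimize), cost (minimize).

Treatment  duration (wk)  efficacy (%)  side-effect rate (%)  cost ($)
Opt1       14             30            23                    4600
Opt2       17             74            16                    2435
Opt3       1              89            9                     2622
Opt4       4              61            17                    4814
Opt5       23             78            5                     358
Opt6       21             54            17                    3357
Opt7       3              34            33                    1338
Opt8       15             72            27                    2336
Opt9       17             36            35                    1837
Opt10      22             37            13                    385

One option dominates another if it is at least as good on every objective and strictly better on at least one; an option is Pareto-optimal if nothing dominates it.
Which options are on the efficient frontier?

Opt2, Opt3, Opt5, Opt7, Opt8, Opt9, Opt10

Opt1: dominated by Opt3 (duration 1≤14, efficacy 89≥30, side-effect rate 9≤23, cost 2622≤4600).
Opt2: not dominated.
Opt3: not dominated (best duration).
Opt4: dominated by Opt3 (duration 1≤4, efficacy 89≥61, side-effect rate 9≤17, cost 2622≤4814).
Opt5: not dominated (best side-effect rate).
Opt6: dominated by Opt2 (duration 17≤21, efficacy 74≥54, side-effect rate 16≤17, cost 2435≤3357).
Opt7: not dominated.
Opt8: not dominated.
Opt9: not dominated.
Opt10: not dominated.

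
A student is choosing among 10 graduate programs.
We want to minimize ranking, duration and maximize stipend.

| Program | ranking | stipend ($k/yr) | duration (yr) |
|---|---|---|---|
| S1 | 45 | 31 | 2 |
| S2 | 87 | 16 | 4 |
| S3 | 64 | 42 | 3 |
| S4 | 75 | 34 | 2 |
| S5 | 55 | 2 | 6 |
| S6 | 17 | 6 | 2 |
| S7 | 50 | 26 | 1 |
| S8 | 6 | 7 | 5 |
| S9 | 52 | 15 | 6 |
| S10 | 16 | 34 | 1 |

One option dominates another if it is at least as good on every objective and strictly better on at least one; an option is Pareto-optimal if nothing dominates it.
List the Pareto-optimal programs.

S1: dominated by S10 (ranking 16≤45, stipend 34≥31, duration 1≤2).
S2: dominated by S1 (ranking 45≤87, stipend 31≥16, duration 2≤4).
S3: not dominated (best stipend).
S4: dominated by S10 (ranking 16≤75, stipend 34≥34, duration 1≤2).
S5: dominated by S1 (ranking 45≤55, stipend 31≥2, duration 2≤6).
S6: dominated by S10 (ranking 16≤17, stipend 34≥6, duration 1≤2).
S7: dominated by S10 (ranking 16≤50, stipend 34≥26, duration 1≤1).
S8: not dominated (best ranking).
S9: dominated by S1 (ranking 45≤52, stipend 31≥15, duration 2≤6).
S10: not dominated.

S3, S8, S10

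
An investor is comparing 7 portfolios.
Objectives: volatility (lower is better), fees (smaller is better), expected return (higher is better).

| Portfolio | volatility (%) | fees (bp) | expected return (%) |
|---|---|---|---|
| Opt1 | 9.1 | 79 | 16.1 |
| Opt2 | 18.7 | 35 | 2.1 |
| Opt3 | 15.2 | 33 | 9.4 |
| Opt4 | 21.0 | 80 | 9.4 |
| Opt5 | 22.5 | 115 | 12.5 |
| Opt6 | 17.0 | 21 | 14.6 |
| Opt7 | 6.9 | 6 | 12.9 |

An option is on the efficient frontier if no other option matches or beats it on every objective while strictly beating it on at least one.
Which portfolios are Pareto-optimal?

Opt1: not dominated (best expected return).
Opt2: dominated by Opt3 (volatility 15.2≤18.7, fees 33≤35, expected return 9.4≥2.1).
Opt3: dominated by Opt7 (volatility 6.9≤15.2, fees 6≤33, expected return 12.9≥9.4).
Opt4: dominated by Opt1 (volatility 9.1≤21.0, fees 79≤80, expected return 16.1≥9.4).
Opt5: dominated by Opt1 (volatility 9.1≤22.5, fees 79≤115, expected return 16.1≥12.5).
Opt6: not dominated.
Opt7: not dominated (best volatility).

Opt1, Opt6, Opt7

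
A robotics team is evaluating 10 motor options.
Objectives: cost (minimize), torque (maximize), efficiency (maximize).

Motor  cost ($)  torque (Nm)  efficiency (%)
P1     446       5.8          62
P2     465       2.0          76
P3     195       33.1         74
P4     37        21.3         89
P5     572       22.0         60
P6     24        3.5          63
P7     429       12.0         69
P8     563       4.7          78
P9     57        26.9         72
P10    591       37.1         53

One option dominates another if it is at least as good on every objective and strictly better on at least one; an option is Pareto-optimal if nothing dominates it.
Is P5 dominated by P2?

P2 vs P5: P2 is worse on torque (2.0 vs 22.0), so it does not dominate P5.

No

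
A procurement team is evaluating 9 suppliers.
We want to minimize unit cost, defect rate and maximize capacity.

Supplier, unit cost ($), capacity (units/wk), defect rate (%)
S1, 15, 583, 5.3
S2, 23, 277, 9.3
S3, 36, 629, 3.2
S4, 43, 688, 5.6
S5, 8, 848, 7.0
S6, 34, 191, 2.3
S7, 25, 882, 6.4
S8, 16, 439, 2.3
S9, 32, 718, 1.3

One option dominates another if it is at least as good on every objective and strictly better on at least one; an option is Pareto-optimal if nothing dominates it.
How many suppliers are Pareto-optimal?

5

S1: not dominated.
S2: dominated by S1 (unit cost 15≤23, capacity 583≥277, defect rate 5.3≤9.3).
S3: dominated by S9 (unit cost 32≤36, capacity 718≥629, defect rate 1.3≤3.2).
S4: dominated by S9 (unit cost 32≤43, capacity 718≥688, defect rate 1.3≤5.6).
S5: not dominated (best unit cost).
S6: dominated by S8 (unit cost 16≤34, capacity 439≥191, defect rate 2.3≤2.3).
S7: not dominated (best capacity).
S8: not dominated.
S9: not dominated (best defect rate).
Pareto-optimal: S1, S5, S7, S8, S9 → 5.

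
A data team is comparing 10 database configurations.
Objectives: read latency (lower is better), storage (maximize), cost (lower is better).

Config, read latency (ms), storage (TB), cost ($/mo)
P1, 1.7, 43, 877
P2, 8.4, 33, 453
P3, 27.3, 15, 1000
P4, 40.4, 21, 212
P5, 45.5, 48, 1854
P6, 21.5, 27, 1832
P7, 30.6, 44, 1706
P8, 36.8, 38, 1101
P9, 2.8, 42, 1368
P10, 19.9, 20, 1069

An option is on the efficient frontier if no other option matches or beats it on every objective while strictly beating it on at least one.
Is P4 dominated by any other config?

No

P1: worse on cost (877 vs 212).
P2: worse on cost (453 vs 212).
P3: worse on storage (15 vs 21).
P5: worse on read latency (45.5 vs 40.4).
P6: worse on cost (1832 vs 212).
P7: worse on cost (1706 vs 212).
P8: worse on cost (1101 vs 212).
P9: worse on cost (1368 vs 212).
P10: worse on storage (20 vs 21).
No option is at least as good as P4 on every objective and strictly better on one.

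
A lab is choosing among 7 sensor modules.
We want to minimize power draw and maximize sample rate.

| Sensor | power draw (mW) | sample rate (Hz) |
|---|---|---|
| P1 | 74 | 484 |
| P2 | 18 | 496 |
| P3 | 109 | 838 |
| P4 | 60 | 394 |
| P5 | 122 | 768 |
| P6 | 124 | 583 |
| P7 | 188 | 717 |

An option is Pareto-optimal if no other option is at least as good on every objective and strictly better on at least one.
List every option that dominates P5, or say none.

P3: power draw 109≤122, sample rate 838≥768 — dominates P5.
Others (P1, P2, P4, P6, P7) are each worse than P5 on at least one objective.

P3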